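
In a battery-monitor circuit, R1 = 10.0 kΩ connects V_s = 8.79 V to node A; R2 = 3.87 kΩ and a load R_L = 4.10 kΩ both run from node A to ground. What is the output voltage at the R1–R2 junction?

First combine the lower leg with the load: R2 ‖ R_L = 1.991 kΩ.
Now apply the divider: V_out = 8.79 × 0.1660 = 1.459 V.
(Unloaded it would be 2.45 V; the load pulls it down.)

V_out ≈ 1.46 V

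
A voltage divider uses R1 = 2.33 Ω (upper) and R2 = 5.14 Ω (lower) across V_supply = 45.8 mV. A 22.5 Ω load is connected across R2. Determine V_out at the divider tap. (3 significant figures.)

V_out ≈ 29.4 mV

The load sits in parallel with R2, giving an effective lower resistance R2' = R2·R_L/(R2+R_L) = 4.184 Ω.
Voltage divider with the loaded lower leg: V_out = 45.8 × 4.184/(2.33 + 4.184) = 45.8 × 0.6423 = 29.42 mV.
(Unloaded it would be 31.5 mV; the load pulls it down.)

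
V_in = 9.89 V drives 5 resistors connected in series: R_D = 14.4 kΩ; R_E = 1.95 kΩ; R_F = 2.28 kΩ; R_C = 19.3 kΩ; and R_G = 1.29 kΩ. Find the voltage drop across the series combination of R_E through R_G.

V ≈ 6.26 V

ΣR = 14.4 + 1.95 + 2.28 + 19.3 + 1.29 = 39.22 kΩ.
R_{R_E..R_G} = 1.95 + 2.28 + 19.3 + 1.29 = 24.82 kΩ.
Voltage divider: V = V_in · (24.82 / 39.22) = 9.89 × 0.6328 = 6.259 V.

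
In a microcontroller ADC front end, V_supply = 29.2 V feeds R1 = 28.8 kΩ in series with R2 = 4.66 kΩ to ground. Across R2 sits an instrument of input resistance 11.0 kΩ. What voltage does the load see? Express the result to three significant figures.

First combine the lower leg with the load: R2 ‖ R_L = 3.273 kΩ.
Voltage divider with the loaded lower leg: V_out = 29.2 × 3.273/(28.8 + 3.273) = 29.2 × 0.1021 = 2.980 V.

V_out ≈ 2.98 V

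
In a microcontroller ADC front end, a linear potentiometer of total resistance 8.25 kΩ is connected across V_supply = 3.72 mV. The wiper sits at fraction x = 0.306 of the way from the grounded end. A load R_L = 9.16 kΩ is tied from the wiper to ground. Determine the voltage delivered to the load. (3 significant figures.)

V_out ≈ 0.956 mV

Lower segment x·R_p = 2.524 kΩ; upper segment (1−x)·R_p = 5.725 kΩ.
Lower segment in parallel with the load: 2.524 ‖ 9.16 = 1.979 kΩ.
Loaded-divider output: V_out = 3.72 × 0.2569 = 0.9556 mV.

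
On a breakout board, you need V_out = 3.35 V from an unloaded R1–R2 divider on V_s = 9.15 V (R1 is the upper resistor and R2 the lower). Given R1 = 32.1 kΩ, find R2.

The divider ratio is R2/(R1+R2) = 3.35/9.15 = 0.3661.
Rearranging, R2 = R1·k/(1−k) = 32.1 × 0.5776 = 18.54 kΩ.

R2 ≈ 18.5 kΩ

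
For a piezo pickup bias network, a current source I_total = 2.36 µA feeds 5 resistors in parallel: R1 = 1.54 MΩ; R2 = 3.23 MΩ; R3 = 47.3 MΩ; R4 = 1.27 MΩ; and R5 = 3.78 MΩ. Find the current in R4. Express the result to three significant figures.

I ≈ 0.914 µA

ΣG = 1/1.54 + 1/3.23 + 1/47.3 + 1/1.27 + 1/3.78 = 2.032.
R4 takes the fraction G_k/ΣG = 0.7874/2.032 = 0.3875, so I = 2.36 × 0.3875 = 0.9145 µA.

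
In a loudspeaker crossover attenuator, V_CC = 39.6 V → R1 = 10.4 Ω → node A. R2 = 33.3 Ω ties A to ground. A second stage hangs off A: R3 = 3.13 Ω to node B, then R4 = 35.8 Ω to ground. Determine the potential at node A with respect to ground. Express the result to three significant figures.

V_A ≈ 25.1 V

Looking into the second stage from A: R3 + R4 = 38.93 Ω appears in parallel with R2.
Effective lower resistance at A: R2 ‖ 38.93 = 17.95 Ω.
First divider: V_A = V_CC · 17.95/(10.4 + 17.95) = 25.07 V.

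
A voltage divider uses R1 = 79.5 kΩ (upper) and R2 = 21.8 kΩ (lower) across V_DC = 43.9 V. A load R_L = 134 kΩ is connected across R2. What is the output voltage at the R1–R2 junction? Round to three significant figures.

The load sits in parallel with R2, giving an effective lower resistance R2' = R2·R_L/(R2+R_L) = 18.75 kΩ.
Voltage divider with the loaded lower leg: V_out = 43.9 × 18.75/(79.5 + 18.75) = 43.9 × 0.1908 = 8.378 V.

V_out ≈ 8.38 V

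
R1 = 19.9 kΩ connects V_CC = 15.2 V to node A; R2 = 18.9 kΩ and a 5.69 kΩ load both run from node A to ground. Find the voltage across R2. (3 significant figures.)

First combine the lower leg with the load: R2 ‖ R_L = 4.373 kΩ.
Then V_out = V_CC · R2'/(R1 + R2') = 15.2 × 4.373/24.27 = 2.739 V.

V_out ≈ 2.74 V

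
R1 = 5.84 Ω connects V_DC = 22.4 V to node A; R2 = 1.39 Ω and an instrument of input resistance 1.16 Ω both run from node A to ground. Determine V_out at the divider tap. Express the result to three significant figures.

The load sits in parallel with R2, giving an effective lower resistance R2' = R2·R_L/(R2+R_L) = 0.6323 Ω.
Now apply the divider: V_out = 22.4 × 0.09770 = 2.188 V.
(Unloaded it would be 4.31 V; the load pulls it down.)

V_out ≈ 2.19 V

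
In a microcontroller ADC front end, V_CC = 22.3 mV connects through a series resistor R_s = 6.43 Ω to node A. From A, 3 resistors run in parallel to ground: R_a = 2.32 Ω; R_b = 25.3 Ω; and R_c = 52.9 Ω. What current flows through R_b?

Equivalent of the parallel group: R_p = 2.043 Ω.
V_A by voltage divider: V_A = 22.3 × 2.043/(6.43 + 2.043) = 5.377 mV.
I(R_b) = V_A / R_b = 5.377/25.3 = 0.2125 mA.
(Check via current divider: I_total = 2.632 mA; share G_k/ΣG = 0.08075 → same result.)

I ≈ 0.213 mA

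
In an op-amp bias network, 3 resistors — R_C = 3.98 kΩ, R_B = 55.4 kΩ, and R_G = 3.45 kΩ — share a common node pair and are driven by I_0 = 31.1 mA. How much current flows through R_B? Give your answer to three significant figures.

I ≈ 1.00 mA

ΣG = 1/3.98 + 1/55.4 + 1/3.45 = 0.5592.
R_B takes the fraction G_k/ΣG = 0.01805/0.5592 = 0.03228, so I = 31.1 × 0.03228 = 1.004 mA.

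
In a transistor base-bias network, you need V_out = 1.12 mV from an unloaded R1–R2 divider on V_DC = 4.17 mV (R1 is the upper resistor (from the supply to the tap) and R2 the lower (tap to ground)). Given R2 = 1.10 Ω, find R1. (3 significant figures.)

The divider ratio is R2/(R1+R2) = 1.12/4.17 = 0.2686.
Rearranging, R1 = R2·(1−k)/k = 1.10 × 2.723 = 2.996 Ω.

R1 ≈ 3.00 Ω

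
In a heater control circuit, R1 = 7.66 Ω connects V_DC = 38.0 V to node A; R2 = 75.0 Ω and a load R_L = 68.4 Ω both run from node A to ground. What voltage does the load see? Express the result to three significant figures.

The load sits in parallel with R2, giving an effective lower resistance R2' = R2·R_L/(R2+R_L) = 35.77 Ω.
Now apply the divider: V_out = 38.0 × 0.8236 = 31.30 V.
(Unloaded it would be 34.5 V; the load pulls it down.)

V_out ≈ 31.3 V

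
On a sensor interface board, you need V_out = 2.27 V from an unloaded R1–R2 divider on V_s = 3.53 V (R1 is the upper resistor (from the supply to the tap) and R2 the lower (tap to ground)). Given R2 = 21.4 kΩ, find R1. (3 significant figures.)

R1 ≈ 11.9 kΩ

V_out/V_s = R2/(R1+R2) = 0.6431.
So R1 = R2 · (V_s/V_out − 1) = 21.4 × (3.53/2.27 − 1) = 21.4 × 0.5551 = 11.88 kΩ.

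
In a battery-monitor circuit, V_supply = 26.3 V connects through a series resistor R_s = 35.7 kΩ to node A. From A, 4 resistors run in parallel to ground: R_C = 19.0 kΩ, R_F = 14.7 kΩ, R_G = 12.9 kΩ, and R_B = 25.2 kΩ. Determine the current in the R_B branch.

Combine the parallel branches: R_p = (1/19.0 + 1/14.7 + 1/12.9 + 1/25.2)⁻¹ = 4.204 kΩ.
Node voltage V_A = V_supply · R_p/(R_s + R_p) = 26.3 × 0.1054 = 2.771 V.
Branch current I = V_A/R_B = 2.771/25.2 = 0.1100 mA.

I ≈ 0.110 mA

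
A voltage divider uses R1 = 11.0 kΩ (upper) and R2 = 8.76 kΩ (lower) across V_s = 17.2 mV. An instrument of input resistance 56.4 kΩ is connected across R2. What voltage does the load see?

V_out ≈ 7.02 mV

R2 ‖ R_L = (8.76 × 56.4)/(8.76 + 56.4) = 7.582 kΩ.
Voltage divider with the loaded lower leg: V_out = 17.2 × 7.582/(11.0 + 7.582) = 17.2 × 0.4080 = 7.018 mV.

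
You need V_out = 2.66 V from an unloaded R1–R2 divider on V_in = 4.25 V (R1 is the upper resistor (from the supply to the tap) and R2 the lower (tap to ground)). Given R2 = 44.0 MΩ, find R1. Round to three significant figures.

R1 ≈ 26.3 MΩ

Required fraction k = V_out/V_in = 0.6259.
So R1 = R2 · (V_in/V_out − 1) = 44.0 × (4.25/2.66 − 1) = 44.0 × 0.5977 = 26.30 MΩ.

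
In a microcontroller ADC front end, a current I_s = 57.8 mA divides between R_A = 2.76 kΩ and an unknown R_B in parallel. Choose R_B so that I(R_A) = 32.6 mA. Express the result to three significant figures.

Two-branch current divider: I_A = I_s · R_B/(R_A + R_B).
32.6/57.8 = R_B/(R_A + R_B) → R_B = R_A · (0.5640)/(1 − 0.5640) = 2.76 × 1.294 = 3.570 kΩ.

R_B ≈ 3.57 kΩ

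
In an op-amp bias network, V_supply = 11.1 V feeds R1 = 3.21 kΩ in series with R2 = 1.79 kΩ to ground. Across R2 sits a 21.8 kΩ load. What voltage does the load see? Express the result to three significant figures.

First combine the lower leg with the load: R2 ‖ R_L = 1.654 kΩ.
Then V_out = V_supply · R2'/(R1 + R2') = 11.1 × 1.654/4.864 = 3.775 V.

V_out ≈ 3.77 V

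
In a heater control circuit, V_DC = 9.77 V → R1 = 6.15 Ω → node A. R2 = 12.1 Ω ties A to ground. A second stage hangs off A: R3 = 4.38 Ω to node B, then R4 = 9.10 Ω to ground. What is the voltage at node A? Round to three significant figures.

Looking into the second stage from A: R3 + R4 = 13.48 Ω appears in parallel with R2.
R2 ‖ (R3+R4) = 6.376 Ω.
First divider: V_A = V_DC · 6.376/(6.15 + 6.376) = 4.973 V.

V_A ≈ 4.97 V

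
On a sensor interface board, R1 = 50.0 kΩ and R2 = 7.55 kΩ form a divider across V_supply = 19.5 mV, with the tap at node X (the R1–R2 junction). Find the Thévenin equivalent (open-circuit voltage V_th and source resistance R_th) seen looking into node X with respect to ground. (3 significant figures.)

V_th ≈ 2.56 mV, R_th ≈ 6.56 kΩ

With X open, the divider is unloaded: V_th = 19.5 × 7.55/57.55 = 2.558 mV.
Zeroing V_supply shorts the top of R1 to ground, so R_th = R1 ‖ R2 = 6.560 kΩ.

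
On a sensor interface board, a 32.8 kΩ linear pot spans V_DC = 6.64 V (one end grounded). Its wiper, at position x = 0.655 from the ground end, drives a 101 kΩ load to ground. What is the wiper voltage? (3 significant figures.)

V_out ≈ 4.05 V

The pot divides into 11.32 kΩ above the wiper and 21.48 kΩ below.
R_L loads the lower segment: effective lower R = 17.72 kΩ.
V_out = 6.64 × 17.72/(11.32 + 17.72) = 4.052 V.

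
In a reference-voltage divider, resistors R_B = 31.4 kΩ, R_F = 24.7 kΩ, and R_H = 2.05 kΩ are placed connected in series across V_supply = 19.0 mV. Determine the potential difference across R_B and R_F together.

ΣR = 31.4 + 24.7 + 2.05 = 58.15 kΩ.
R_{R_B..R_F} = 31.4 + 24.7 = 56.10 kΩ.
By the voltage-divider rule, V = 19.0 × 56.10/58.15 = 18.33 mV.

V ≈ 18.3 mV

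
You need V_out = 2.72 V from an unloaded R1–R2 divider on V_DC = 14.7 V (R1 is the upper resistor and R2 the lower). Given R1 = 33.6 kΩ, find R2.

R2 ≈ 7.63 kΩ

The divider ratio is R2/(R1+R2) = 2.72/14.7 = 0.1850.
R2 = R1 · 0.1850/(1 − 0.1850) = 7.629 kΩ.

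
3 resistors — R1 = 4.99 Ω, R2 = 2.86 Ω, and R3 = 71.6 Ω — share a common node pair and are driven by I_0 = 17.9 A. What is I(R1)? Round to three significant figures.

I ≈ 6.36 A

Conductances: ΣG = 1/4.99 + 1/2.86 + 1/71.6 = 0.5640 (1/Ω).
Current divider: I(R1) = I_0 · G_k/ΣG = 17.9 × (0.2004/0.5640) = 17.9 × 0.3553 = 6.360 A.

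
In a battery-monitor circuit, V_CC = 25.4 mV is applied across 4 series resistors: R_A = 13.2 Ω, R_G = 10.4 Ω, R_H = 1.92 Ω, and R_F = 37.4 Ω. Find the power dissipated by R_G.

The common current is I = 25.4/62.92 = 0.4037 mA.
P = I²R = 0.1630 × 10.4 = 1.695 µW.

P ≈ 1.69 µW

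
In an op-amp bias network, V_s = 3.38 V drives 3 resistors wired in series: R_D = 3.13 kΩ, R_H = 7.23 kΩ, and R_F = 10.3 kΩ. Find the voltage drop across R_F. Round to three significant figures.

Total series resistance ΣR = 3.13 + 7.23 + 10.3 = 20.66 kΩ.
By the voltage-divider rule, V = 3.38 × 10.30/20.66 = 1.685 V.

V ≈ 1.69 V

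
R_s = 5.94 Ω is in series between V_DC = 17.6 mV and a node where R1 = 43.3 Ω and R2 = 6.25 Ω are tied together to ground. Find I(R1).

Parallel bank: R_p = 1/(1/43.3 + 1/6.25) = 5.462 Ω.
V_A by voltage divider: V_A = 17.6 × 5.462/(5.94 + 5.462) = 8.431 mV.
I(R1) = V_A / R1 = 8.431/43.3 = 0.1947 mA.

I ≈ 0.195 mA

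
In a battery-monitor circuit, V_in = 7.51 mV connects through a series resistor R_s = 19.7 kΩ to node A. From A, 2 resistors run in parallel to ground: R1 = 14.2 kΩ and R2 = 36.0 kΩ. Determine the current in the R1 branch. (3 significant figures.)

I ≈ 0.180 µA

Equivalent of the parallel group: R_p = 10.18 kΩ.
V_A = 7.51 × 10.18/29.88 = 2.559 mV.
I(R1) = V_A / R1 = 2.559/14.2 = 0.1802 µA.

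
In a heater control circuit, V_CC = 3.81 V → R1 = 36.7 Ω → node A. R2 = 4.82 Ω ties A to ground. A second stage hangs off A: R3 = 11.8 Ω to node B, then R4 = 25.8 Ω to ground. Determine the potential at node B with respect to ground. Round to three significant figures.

Looking into the second stage from A: R3 + R4 = 37.60 Ω appears in parallel with R2.
Effective lower resistance at A: R2 ‖ 37.60 = 4.272 Ω.
So V_A = 3.81 × 0.1043 = 0.3973 V.
V_B = V_A × 0.6862 = 0.2726 V.

V_B ≈ 0.273 V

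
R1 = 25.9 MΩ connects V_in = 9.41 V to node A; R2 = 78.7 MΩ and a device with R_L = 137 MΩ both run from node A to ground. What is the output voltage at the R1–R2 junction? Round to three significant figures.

V_out ≈ 6.20 V

First combine the lower leg with the load: R2 ‖ R_L = 49.99 MΩ.
Now apply the divider: V_out = 9.41 × 0.6587 = 6.198 V.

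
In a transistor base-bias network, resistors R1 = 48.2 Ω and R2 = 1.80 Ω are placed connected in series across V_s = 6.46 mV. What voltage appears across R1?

Total series resistance ΣR = 48.2 + 1.80 = 50.00 Ω.
By the voltage-divider rule, V = 6.46 × 48.20/50.00 = 6.227 mV.

V ≈ 6.23 mV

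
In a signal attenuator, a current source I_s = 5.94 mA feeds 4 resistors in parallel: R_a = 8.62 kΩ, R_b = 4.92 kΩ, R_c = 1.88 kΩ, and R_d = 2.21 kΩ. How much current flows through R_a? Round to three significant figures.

Total conductance ΣG = 1/8.62 + 1/4.92 + 1/1.88 + 1/2.21 = 1.304 (units of 1/kΩ).
Current divider: I(R_a) = I_s · G_k/ΣG = 5.94 × (0.1160/1.304) = 5.94 × 0.08899 = 0.5286 mA.

I ≈ 0.529 mA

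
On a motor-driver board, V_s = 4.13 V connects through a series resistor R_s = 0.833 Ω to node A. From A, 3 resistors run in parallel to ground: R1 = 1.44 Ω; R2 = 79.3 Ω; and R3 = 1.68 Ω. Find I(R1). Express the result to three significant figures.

Equivalent of the parallel group: R_p = 0.7679 Ω.
V_A = 4.13 × 0.7679/1.601 = 1.981 V.
I(R1) = V_A / R1 = 1.981/1.44 = 1.376 A.

I ≈ 1.38 A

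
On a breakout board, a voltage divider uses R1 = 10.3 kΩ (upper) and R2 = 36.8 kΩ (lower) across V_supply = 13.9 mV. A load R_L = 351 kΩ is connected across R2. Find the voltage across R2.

The load sits in parallel with R2, giving an effective lower resistance R2' = R2·R_L/(R2+R_L) = 33.31 kΩ.
Then V_out = V_supply · R2'/(R1 + R2') = 13.9 × 33.31/43.61 = 10.62 mV.
(Unloaded it would be 10.9 mV; the load pulls it down.)

V_out ≈ 10.6 mV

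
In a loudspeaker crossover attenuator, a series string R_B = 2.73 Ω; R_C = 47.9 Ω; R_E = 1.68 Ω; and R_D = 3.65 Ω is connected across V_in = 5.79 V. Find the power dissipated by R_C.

P ≈ 0.513 W

Series current I = V_in/ΣR = 5.79/55.96 = 0.1035 A.
V(R_C) = I·R = 4.956 V; P = V·I = 4.956 × 0.1035 = 0.5128 W.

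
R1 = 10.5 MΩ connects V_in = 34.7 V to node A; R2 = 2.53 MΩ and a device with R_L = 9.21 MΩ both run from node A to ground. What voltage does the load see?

The load sits in parallel with R2, giving an effective lower resistance R2' = R2·R_L/(R2+R_L) = 1.985 MΩ.
Voltage divider with the loaded lower leg: V_out = 34.7 × 1.985/(10.5 + 1.985) = 34.7 × 0.1590 = 5.516 V.

V_out ≈ 5.52 V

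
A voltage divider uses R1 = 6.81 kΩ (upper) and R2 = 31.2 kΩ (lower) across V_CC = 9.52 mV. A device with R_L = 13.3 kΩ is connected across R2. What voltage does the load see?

The load sits in parallel with R2, giving an effective lower resistance R2' = R2·R_L/(R2+R_L) = 9.325 kΩ.
Voltage divider with the loaded lower leg: V_out = 9.52 × 9.325/(6.81 + 9.325) = 9.52 × 0.5779 = 5.502 mV.

V_out ≈ 5.50 mV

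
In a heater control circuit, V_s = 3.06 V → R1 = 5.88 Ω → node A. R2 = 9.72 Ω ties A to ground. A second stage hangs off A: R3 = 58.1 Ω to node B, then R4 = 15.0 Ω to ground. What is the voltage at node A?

The second stage (R3 + R4 = 73.10 Ω) loads node A in parallel with R2.
Effective lower resistance at A: R2 ‖ 73.10 = 8.579 Ω.
V_A = 3.06 × 8.579/(5.88 + 8.579) = 1.816 V.

V_A ≈ 1.82 V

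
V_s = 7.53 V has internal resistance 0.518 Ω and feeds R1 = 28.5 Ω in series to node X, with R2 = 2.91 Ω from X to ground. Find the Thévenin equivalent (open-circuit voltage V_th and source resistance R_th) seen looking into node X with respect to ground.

V_th ≈ 0.686 V, R_th ≈ 2.64 Ω

R1' = 0.518 + 28.5 = 29.02 Ω (source resistance + R1).
Open-circuit (no load on X): V_th = V_s · R2/(R1' + R2) = 7.53 × 2.91/(29.02 + 2.91) = 0.6863 V.
With V_s suppressed (replaced by a short), R_th = R1' ‖ R2 = (29.02 × 2.91)/(29.02 + 2.91) = 2.645 Ω.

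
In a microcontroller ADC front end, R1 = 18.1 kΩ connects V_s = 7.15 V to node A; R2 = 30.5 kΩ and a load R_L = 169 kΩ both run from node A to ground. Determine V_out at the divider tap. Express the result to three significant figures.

First combine the lower leg with the load: R2 ‖ R_L = 25.84 kΩ.
Voltage divider with the loaded lower leg: V_out = 7.15 × 25.84/(18.1 + 25.84) = 7.15 × 0.5880 = 4.205 V.

V_out ≈ 4.20 V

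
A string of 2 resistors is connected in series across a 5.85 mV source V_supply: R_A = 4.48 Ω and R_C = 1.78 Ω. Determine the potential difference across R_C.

V ≈ 1.66 mV

ΣR = 4.48 + 1.78 = 6.260 Ω.
V = V_supply · R/ΣR = 5.85 × 0.2843 = 1.663 mV.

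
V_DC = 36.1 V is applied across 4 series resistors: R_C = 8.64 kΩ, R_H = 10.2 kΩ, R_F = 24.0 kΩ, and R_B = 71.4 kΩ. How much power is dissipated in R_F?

P ≈ 2.40 mW

Series current I = V_DC/ΣR = 36.1/114.2 = 0.3160 mA.
P = I²R = 0.09986 × 24.0 = 2.397 mW.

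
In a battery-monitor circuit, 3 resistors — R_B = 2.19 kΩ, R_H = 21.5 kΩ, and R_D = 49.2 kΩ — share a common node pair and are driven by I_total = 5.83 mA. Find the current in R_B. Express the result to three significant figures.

I ≈ 5.09 mA

Conductances: ΣG = 1/2.19 + 1/21.5 + 1/49.2 = 0.5235 (1/kΩ).
By the current-divider rule, I = I_total · G_k/ΣG = 5.83 × 0.8723 = 5.086 mA.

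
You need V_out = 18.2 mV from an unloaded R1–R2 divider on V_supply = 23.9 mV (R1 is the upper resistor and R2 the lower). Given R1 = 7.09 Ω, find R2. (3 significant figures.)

Required fraction k = V_out/V_supply = 0.7615.
So R2 = R1 · V_out/(V_supply − V_out) = 7.09 × 18.2/(23.9 − 18.2) = 7.09 × 3.193 = 22.64 Ω.

R2 ≈ 22.6 Ω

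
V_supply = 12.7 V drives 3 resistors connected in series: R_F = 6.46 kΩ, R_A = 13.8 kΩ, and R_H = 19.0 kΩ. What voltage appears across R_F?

ΣR = 6.46 + 13.8 + 19.0 = 39.26 kΩ.
V = V_supply · R/ΣR = 12.7 × 0.1645 = 2.090 V.

V ≈ 2.09 V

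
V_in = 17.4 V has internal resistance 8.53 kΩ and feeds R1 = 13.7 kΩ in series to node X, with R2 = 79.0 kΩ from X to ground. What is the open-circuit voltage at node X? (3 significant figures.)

R1' = 8.53 + 13.7 = 22.23 kΩ (source resistance + R1).
V_th is the unloaded tap voltage: V_in · R2/(R1'+R2) = 17.4 × 0.7804 = 13.58 V.

V_th ≈ 13.6 V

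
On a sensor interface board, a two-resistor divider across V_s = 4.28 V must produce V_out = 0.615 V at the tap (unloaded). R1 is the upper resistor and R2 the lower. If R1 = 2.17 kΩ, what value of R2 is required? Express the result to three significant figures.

R2 ≈ 0.364 kΩ

Required fraction k = V_out/V_s = 0.1437.
So R2 = R1 · V_out/(V_s − V_out) = 2.17 × 0.615/(4.28 − 0.615) = 2.17 × 0.1678 = 0.3641 kΩ.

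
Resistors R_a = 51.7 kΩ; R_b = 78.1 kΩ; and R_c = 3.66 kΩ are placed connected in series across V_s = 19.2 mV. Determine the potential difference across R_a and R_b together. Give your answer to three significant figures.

Series total: ΣR = 51.7 + 78.1 + 3.66 = 133.5 kΩ.
R_{R_a..R_b} = 51.7 + 78.1 = 129.8 kΩ.
Voltage divider: V = V_s · (129.8 / 133.5) = 19.2 × 0.9726 = 18.67 mV.

V ≈ 18.7 mV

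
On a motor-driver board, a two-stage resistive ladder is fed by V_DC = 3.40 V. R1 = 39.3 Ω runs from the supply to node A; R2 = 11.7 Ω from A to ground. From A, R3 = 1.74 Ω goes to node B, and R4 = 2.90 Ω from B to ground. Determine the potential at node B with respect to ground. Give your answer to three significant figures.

V_B ≈ 0.166 V

Looking into the second stage from A: R3 + R4 = 4.640 Ω appears in parallel with R2.
Effective lower resistance at A: R2 ‖ 4.640 = 3.322 Ω.
So V_A = 3.40 × 0.07795 = 0.2650 V.
Then the unloaded second divider: V_B = V_A × R4/(R3+R4) = 0.2650 × 0.6250 = 0.1656 V.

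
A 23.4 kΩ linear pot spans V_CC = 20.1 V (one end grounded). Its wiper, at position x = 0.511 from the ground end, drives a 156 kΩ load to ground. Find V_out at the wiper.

Split the track: R_lower = x·R_p = 11.96 kΩ, R_upper = (1−x)·R_p = 11.44 kΩ.
R_L loads the lower segment: effective lower R = 11.11 kΩ.
Then V_out = V_CC · 11.11/(11.44 + 11.11) = 9.900 V.
(Unloaded: V_out = x·V_CC = 10.3 V.)

V_out ≈ 9.90 V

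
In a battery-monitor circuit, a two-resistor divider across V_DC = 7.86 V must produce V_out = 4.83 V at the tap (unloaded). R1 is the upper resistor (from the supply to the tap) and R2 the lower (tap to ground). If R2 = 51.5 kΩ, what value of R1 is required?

R1 ≈ 32.3 kΩ

V_out/V_DC = R2/(R1+R2) = 0.6145.
Rearranging, R1 = R2·(1−k)/k = 51.5 × 0.6273 = 32.31 kΩ.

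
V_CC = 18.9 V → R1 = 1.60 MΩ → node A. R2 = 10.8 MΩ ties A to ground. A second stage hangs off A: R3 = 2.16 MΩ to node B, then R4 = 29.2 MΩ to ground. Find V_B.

Looking into the second stage from A: R3 + R4 = 31.36 MΩ appears in parallel with R2.
R2 ‖ (R3+R4) = 8.033 MΩ.
First divider: V_A = V_CC · 8.033/(1.60 + 8.033) = 15.76 V.
Stage 2 is unloaded, so V_B = V_A · R4/(R3+R4) = 15.76 × 29.2/31.36 = 14.68 V.

V_B ≈ 14.7 V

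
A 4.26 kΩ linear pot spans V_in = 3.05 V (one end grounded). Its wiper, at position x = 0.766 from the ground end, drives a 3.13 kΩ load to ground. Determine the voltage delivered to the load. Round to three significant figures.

Split the track: R_lower = x·R_p = 3.263 kΩ, R_upper = (1−x)·R_p = 0.9968 kΩ.
R_L loads the lower segment: effective lower R = 1.598 kΩ.
V_out = 3.05 × 1.598/(0.9968 + 1.598) = 1.878 V.

V_out ≈ 1.88 V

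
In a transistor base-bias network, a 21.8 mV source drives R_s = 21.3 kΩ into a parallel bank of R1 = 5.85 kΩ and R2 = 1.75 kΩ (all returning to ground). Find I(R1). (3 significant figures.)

Equivalent of the parallel group: R_p = 1.347 kΩ.
V_A by voltage divider: V_A = 21.8 × 1.347/(21.3 + 1.347) = 1.297 mV.
I(R1) = V_A / R1 = 1.297/5.85 = 0.2217 µA.

I ≈ 0.222 µA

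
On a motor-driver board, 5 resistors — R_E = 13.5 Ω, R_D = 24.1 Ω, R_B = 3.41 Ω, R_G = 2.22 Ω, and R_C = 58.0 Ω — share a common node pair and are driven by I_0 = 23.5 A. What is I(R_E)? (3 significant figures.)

ΣG = 1/13.5 + 1/24.1 + 1/3.41 + 1/2.22 + 1/58.0 = 0.8765.
By the current-divider rule, I = I_0 · G_k/ΣG = 23.5 × 0.08451 = 1.986 A.

I ≈ 1.99 A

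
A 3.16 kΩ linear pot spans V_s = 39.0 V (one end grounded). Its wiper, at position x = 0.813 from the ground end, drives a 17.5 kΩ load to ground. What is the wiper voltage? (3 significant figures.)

V_out ≈ 30.9 V

The pot divides into 0.5909 kΩ above the wiper and 2.569 kΩ below.
(x·R_p) ‖ R_L = 2.240 kΩ.
Then V_out = V_s · 2.240/(0.5909 + 2.240) = 30.86 V.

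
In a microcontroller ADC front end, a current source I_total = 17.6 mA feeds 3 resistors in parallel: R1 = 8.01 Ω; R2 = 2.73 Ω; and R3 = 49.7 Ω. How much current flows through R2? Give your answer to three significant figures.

I ≈ 12.6 mA

Total conductance ΣG = 1/8.01 + 1/2.73 + 1/49.7 = 0.5113 (units of 1/Ω).
R2 takes the fraction G_k/ΣG = 0.3663/0.5113 = 0.7165, so I = 17.6 × 0.7165 = 12.61 mA.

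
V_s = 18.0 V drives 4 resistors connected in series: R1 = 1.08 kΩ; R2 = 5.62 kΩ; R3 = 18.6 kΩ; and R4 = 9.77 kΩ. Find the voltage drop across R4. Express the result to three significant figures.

V ≈ 5.01 V

Total series resistance ΣR = 1.08 + 5.62 + 18.6 + 9.77 = 35.07 kΩ.
Voltage divider: V = V_s · (9.770 / 35.07) = 18.0 × 0.2786 = 5.015 V.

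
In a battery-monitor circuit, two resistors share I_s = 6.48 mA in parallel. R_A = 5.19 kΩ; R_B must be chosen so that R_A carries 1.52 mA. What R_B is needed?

Two-branch current divider: I_A = I_s · R_B/(R_A + R_B).
With f = 0.2346, R_B = R_A · f/(1−f) = 5.19 × 0.3065 = 1.590 kΩ.

R_B ≈ 1.59 kΩ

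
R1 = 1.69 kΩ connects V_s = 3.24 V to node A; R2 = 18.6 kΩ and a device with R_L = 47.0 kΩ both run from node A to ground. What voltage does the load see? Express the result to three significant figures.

First combine the lower leg with the load: R2 ‖ R_L = 13.33 kΩ.
Then V_out = V_s · R2'/(R1 + R2') = 3.24 × 13.33/15.02 = 2.875 V.

V_out ≈ 2.88 V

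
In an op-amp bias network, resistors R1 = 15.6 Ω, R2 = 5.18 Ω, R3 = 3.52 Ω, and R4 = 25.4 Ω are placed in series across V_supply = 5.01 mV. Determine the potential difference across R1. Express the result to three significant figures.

ΣR = 15.6 + 5.18 + 3.52 + 25.4 = 49.70 Ω.
Voltage divider: V = V_supply · (15.60 / 49.70) = 5.01 × 0.3139 = 1.573 mV.

V ≈ 1.57 mV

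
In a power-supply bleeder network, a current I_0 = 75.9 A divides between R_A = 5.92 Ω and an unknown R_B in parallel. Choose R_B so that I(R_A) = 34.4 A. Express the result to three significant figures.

The fraction through R_A equals R_B/(R_A+R_B).
With f = 0.4532, R_B = R_A · f/(1−f) = 5.92 × 0.8289 = 4.907 Ω.

R_B ≈ 4.91 Ω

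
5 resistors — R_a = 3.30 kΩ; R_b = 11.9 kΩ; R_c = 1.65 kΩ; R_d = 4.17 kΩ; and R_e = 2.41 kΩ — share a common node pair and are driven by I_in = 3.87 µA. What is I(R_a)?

I ≈ 0.712 µA

Total conductance ΣG = 1/3.30 + 1/11.9 + 1/1.65 + 1/4.17 + 1/2.41 = 1.648 (units of 1/kΩ).
By the current-divider rule, I = I_in · G_k/ΣG = 3.87 × 0.1839 = 0.7117 µA.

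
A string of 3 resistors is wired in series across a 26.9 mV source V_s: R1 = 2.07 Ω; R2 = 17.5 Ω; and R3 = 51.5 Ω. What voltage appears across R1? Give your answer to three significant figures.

V ≈ 0.783 mV

ΣR = 2.07 + 17.5 + 51.5 = 71.07 Ω.
Voltage divider: V = V_s · (2.070 / 71.07) = 26.9 × 0.02913 = 0.7835 mV.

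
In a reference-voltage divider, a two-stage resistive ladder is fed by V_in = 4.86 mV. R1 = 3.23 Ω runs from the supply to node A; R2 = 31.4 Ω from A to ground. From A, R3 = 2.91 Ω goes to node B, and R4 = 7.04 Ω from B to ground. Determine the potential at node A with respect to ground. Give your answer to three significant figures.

The second stage (R3 + R4 = 9.950 Ω) loads node A in parallel with R2.
R2 ‖ (R3+R4) = 7.556 Ω.
V_A = 4.86 × 7.556/(3.23 + 7.556) = 3.405 mV.

V_A ≈ 3.40 mV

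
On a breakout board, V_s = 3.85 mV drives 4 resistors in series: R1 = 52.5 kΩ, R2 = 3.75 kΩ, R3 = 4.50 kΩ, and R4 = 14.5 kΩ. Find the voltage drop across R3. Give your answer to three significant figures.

Total series resistance ΣR = 52.5 + 3.75 + 4.50 + 14.5 = 75.25 kΩ.
By the voltage-divider rule, V = 3.85 × 4.500/75.25 = 0.2302 mV.

V ≈ 0.230 mV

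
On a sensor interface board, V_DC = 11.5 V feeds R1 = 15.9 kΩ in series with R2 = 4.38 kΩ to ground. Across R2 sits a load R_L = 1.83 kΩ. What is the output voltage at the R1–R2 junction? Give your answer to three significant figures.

R2 ‖ R_L = (4.38 × 1.83)/(4.38 + 1.83) = 1.291 kΩ.
Then V_out = V_DC · R2'/(R1 + R2') = 11.5 × 1.291/17.19 = 0.8635 V.

V_out ≈ 0.863 V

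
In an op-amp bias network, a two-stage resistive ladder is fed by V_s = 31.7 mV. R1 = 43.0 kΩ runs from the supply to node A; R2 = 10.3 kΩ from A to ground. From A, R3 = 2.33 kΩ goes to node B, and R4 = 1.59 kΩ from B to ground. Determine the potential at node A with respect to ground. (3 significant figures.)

V_A ≈ 1.96 mV

Looking into the second stage from A: R3 + R4 = 3.920 kΩ appears in parallel with R2.
R2 ‖ (R3+R4) = 2.839 kΩ.
So V_A = 31.7 × 0.06194 = 1.964 mV.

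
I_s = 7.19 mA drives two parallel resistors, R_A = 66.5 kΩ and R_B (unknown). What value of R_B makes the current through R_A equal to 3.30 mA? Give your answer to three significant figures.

R_B ≈ 56.4 kΩ

The fraction through R_A equals R_B/(R_A+R_B).
With f = 0.4590, R_B = R_A · f/(1−f) = 66.5 × 0.8483 = 56.41 kΩ.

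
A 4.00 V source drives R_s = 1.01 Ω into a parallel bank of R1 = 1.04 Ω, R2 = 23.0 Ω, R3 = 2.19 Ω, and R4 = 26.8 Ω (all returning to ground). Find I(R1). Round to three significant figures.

I ≈ 1.53 A

Parallel bank: R_p = 1/(1/1.04 + 1/23.0 + 1/2.19 + 1/26.8) = 0.6671 Ω.
Node voltage V_A = V_supply · R_p/(R_s + R_p) = 4.00 × 0.3978 = 1.591 V.
Branch current I = V_A/R1 = 1.591/1.04 = 1.530 A.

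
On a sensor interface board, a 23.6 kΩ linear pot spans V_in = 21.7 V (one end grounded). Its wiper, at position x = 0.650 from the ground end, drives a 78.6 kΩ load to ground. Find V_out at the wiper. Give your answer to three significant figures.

Split the track: R_lower = x·R_p = 15.34 kΩ, R_upper = (1−x)·R_p = 8.260 kΩ.
R_L loads the lower segment: effective lower R = 12.84 kΩ.
Then V_out = V_in · 12.84/(8.260 + 12.84) = 13.20 V.

V_out ≈ 13.2 V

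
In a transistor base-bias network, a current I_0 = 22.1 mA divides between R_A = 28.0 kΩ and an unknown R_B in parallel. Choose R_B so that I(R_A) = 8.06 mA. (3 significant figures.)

R_B ≈ 16.1 kΩ

Two-branch current divider: I_A = I_0 · R_B/(R_A + R_B).
With f = 0.3647, R_B = R_A · f/(1−f) = 28.0 × 0.5741 = 16.07 kΩ.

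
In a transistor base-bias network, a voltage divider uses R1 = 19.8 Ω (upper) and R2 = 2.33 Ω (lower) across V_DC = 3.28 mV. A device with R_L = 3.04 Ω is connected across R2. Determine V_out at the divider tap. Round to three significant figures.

V_out ≈ 0.205 mV

R2 ‖ R_L = (2.33 × 3.04)/(2.33 + 3.04) = 1.319 Ω.
Now apply the divider: V_out = 3.28 × 0.06246 = 0.2049 mV.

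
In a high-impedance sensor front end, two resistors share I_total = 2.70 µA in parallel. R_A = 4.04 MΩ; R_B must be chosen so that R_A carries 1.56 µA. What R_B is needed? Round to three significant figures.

R_B ≈ 5.53 MΩ

In a two-way split, I_A/I_total = R_B/(R_A + R_B).
1.56/2.70 = R_B/(R_A + R_B) → R_B = R_A · (0.5778)/(1 − 0.5778) = 4.04 × 1.368 = 5.528 MΩ.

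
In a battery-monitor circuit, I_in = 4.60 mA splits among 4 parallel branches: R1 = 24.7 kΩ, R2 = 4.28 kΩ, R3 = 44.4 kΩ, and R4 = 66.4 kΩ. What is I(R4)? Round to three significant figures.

I ≈ 0.222 mA

Conductances: ΣG = 1/24.7 + 1/4.28 + 1/44.4 + 1/66.4 = 0.3117 (1/kΩ).
R4 takes the fraction G_k/ΣG = 0.01506/0.3117 = 0.04831, so I = 4.60 × 0.04831 = 0.2222 mA.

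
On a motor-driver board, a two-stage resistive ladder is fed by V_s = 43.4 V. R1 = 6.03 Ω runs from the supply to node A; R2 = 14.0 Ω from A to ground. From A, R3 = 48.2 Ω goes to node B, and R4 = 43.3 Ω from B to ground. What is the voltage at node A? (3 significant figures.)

V_A ≈ 29.0 V

Looking into the second stage from A: R3 + R4 = 91.50 Ω appears in parallel with R2.
R2 ‖ (R3+R4) = 12.14 Ω.
So V_A = 43.4 × 0.6682 = 29.00 V.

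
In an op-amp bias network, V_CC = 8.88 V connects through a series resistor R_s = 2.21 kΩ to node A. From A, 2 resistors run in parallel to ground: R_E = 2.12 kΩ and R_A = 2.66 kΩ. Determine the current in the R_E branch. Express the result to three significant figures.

I ≈ 1.46 mA

Parallel bank: R_p = 1/(1/2.12 + 1/2.66) = 1.180 kΩ.
V_A by voltage divider: V_A = 8.88 × 1.180/(2.21 + 1.180) = 3.091 V.
I(R_E) = V_A / R_E = 3.091/2.12 = 1.458 mA.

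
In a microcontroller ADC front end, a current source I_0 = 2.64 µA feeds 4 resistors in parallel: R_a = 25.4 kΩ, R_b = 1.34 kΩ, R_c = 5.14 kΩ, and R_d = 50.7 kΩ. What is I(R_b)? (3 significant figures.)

I ≈ 1.97 µA

ΣG = 1/25.4 + 1/1.34 + 1/5.14 + 1/50.7 = 0.9999.
Current divider: I(R_b) = I_0 · G_k/ΣG = 2.64 × (0.7463/0.9999) = 2.64 × 0.7463 = 1.970 µA.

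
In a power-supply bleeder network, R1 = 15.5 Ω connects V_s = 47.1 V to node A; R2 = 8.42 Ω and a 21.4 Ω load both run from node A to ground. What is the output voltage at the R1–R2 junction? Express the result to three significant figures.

V_out ≈ 13.2 V

R2 ‖ R_L = (8.42 × 21.4)/(8.42 + 21.4) = 6.043 Ω.
Voltage divider with the loaded lower leg: V_out = 47.1 × 6.043/(15.5 + 6.043) = 47.1 × 0.2805 = 13.21 V.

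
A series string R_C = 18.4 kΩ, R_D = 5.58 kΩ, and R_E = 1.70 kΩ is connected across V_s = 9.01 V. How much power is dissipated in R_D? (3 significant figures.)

P ≈ 0.687 mW

The common current is I = 9.01/25.68 = 0.3509 mA.
V(R_D) = I·R = 1.958 V; P = V·I = 1.958 × 0.3509 = 0.6869 mW.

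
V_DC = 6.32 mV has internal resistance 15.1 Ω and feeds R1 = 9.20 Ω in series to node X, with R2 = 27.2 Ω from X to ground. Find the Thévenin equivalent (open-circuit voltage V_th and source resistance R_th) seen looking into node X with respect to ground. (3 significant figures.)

R1' = 15.1 + 9.20 = 24.30 Ω (source resistance + R1).
With X open, the divider is unloaded: V_th = 6.32 × 27.2/51.50 = 3.338 mV.
Looking into X with the source shorted: R_th = R1'·R2/(R1'+R2) = 24.30 × 27.2/51.50 = 12.83 Ω.

V_th ≈ 3.34 mV, R_th ≈ 12.8 Ω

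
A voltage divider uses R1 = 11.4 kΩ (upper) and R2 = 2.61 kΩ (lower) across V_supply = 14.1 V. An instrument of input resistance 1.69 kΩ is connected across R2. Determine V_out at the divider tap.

V_out ≈ 1.16 V

R2 ‖ R_L = (2.61 × 1.69)/(2.61 + 1.69) = 1.026 kΩ.
Now apply the divider: V_out = 14.1 × 0.08255 = 1.164 V.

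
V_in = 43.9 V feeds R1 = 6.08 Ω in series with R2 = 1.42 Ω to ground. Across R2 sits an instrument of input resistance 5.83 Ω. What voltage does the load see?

V_out ≈ 6.94 V

The load sits in parallel with R2, giving an effective lower resistance R2' = R2·R_L/(R2+R_L) = 1.142 Ω.
Now apply the divider: V_out = 43.9 × 0.1581 = 6.941 V.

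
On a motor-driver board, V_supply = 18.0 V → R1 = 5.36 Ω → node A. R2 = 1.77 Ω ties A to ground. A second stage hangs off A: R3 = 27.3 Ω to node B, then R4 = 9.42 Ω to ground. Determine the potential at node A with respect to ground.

V_A ≈ 4.31 V

The second stage (R3 + R4 = 36.72 Ω) loads node A in parallel with R2.
R2 ‖ (R3+R4) = 1.689 Ω.
So V_A = 18.0 × 0.2396 = 4.312 V.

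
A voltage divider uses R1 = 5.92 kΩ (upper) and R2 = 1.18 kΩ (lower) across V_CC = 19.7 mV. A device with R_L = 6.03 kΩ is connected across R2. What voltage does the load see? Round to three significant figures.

First combine the lower leg with the load: R2 ‖ R_L = 0.9869 kΩ.
Voltage divider with the loaded lower leg: V_out = 19.7 × 0.9869/(5.92 + 0.9869) = 19.7 × 0.1429 = 2.815 mV.

V_out ≈ 2.81 mV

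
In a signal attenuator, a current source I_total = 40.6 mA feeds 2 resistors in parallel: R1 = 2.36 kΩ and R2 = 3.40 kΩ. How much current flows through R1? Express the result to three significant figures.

I ≈ 24.0 mA

Two-branch current divider: I_k = I_total · R_other/(R_1 + R_2).
I(R1) = 40.6 × 3.40/(2.36 + 3.40) = 40.6 × 0.5903 = 23.97 mA.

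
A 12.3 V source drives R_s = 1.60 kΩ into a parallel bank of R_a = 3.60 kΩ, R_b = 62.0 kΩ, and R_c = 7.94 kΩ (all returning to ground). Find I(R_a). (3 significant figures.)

Parallel bank: R_p = 1/(1/3.60 + 1/62.0 + 1/7.94) = 2.382 kΩ.
V_A = 12.3 × 2.382/3.982 = 7.358 V.
I(R_a) = V_A / R_a = 7.358/3.60 = 2.044 mA.
(Equivalently: I_total = 3.089 mA, then current-divider fraction G_k/ΣG = 0.6616.)

I ≈ 2.04 mA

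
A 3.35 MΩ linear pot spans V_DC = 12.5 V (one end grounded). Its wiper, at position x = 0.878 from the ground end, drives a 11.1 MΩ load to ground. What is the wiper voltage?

V_out ≈ 10.6 V

The pot divides into 0.4087 MΩ above the wiper and 2.941 MΩ below.
Lower segment in parallel with the load: 2.941 ‖ 11.1 = 2.325 MΩ.
Then V_out = V_DC · 2.325/(0.4087 + 2.325) = 10.63 V.
(Unloaded: V_out = x·V_DC = 11.0 V.)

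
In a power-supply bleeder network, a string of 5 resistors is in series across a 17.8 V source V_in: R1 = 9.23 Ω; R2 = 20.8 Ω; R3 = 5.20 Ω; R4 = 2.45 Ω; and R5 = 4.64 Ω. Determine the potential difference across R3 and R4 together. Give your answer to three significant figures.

ΣR = 9.23 + 20.8 + 5.20 + 2.45 + 4.64 = 42.32 Ω.
R_{R3..R4} = 5.20 + 2.45 = 7.650 Ω.
V = V_in · R/ΣR = 17.8 × 0.1808 = 3.218 V.

V ≈ 3.22 V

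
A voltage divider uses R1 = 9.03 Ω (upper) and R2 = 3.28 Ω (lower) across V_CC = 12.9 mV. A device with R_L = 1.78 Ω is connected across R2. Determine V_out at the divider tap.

V_out ≈ 1.46 mV

The load sits in parallel with R2, giving an effective lower resistance R2' = R2·R_L/(R2+R_L) = 1.154 Ω.
Then V_out = V_CC · R2'/(R1 + R2') = 12.9 × 1.154/10.18 = 1.462 mV.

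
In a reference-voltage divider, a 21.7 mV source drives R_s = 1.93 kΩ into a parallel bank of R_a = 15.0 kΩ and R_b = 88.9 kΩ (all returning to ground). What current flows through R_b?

I ≈ 0.212 µA

Equivalent of the parallel group: R_p = 12.83 kΩ.
Node voltage V_A = V_CC · R_p/(R_s + R_p) = 21.7 × 0.8693 = 18.86 mV.
I(R_b) = V_A / R_b = 18.86/88.9 = 0.2122 µA.
(Check via current divider: I_total = 1.470 µA; share G_k/ΣG = 0.1444 → same result.)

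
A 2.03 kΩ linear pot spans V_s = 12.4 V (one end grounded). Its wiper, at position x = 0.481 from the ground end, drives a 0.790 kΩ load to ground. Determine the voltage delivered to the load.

Split the track: R_lower = x·R_p = 0.9764 kΩ, R_upper = (1−x)·R_p = 1.054 kΩ.
R_L loads the lower segment: effective lower R = 0.4367 kΩ.
V_out = 12.4 × 0.4367/(1.054 + 0.4367) = 3.634 V.

V_out ≈ 3.63 V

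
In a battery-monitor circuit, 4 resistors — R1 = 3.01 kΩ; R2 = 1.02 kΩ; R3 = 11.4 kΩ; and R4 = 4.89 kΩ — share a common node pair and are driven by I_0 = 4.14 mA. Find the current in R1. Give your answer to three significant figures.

Conductances: ΣG = 1/3.01 + 1/1.02 + 1/11.4 + 1/4.89 = 1.605 (1/kΩ).
Current divider: I(R1) = I_0 · G_k/ΣG = 4.14 × (0.3322/1.605) = 4.14 × 0.2070 = 0.8570 mA.

I ≈ 0.857 mA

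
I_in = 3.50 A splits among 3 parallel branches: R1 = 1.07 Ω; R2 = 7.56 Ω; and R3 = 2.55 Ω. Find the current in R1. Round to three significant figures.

Total conductance ΣG = 1/1.07 + 1/7.56 + 1/2.55 = 1.459 (units of 1/Ω).
R1 takes the fraction G_k/ΣG = 0.9346/1.459 = 0.6406, so I = 3.50 × 0.6406 = 2.242 A.

I ≈ 2.24 A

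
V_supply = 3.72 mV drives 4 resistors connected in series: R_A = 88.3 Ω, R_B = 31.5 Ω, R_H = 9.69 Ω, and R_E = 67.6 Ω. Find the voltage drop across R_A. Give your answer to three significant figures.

Series total: ΣR = 88.3 + 31.5 + 9.69 + 67.6 = 197.1 Ω.
V = V_supply · R/ΣR = 3.72 × 0.4480 = 1.667 mV.

V ≈ 1.67 mV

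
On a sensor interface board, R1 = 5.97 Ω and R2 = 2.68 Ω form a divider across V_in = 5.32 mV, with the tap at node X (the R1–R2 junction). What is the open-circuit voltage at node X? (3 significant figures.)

V_th ≈ 1.65 mV

V_th is the unloaded tap voltage: V_in · R2/(R1+R2) = 5.32 × 0.3098 = 1.648 mV.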